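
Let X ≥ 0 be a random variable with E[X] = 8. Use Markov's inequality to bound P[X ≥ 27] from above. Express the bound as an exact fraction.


μ = E[X] = 8, a = 27.
Markov: P[X ≥ 27] ≤ μ/a = (8)/27 = 8/27.
Numerically: ≈ 0.29630.
(Since a = 27 > μ = 8.00000, the bound 8/27 is < 1 and informative.)

P[X ≥ 27] ≤ 8/27 ≈ 0.29630.


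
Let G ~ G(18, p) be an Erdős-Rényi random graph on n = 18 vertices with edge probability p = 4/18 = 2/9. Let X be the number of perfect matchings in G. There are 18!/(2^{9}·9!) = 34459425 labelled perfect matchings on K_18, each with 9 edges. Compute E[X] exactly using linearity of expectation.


K_18 has 18!/(2^{9}·9!) = 34459425 labelled perfect matchings.
For each such perfect matching H, let X_H = 1 if all 9 edges of H are present in G. Then P[X_H = 1] = p^{9} = (2/9)^{9} = 512/387420489.
By linearity of expectation: E[X] = Σ_H E[X_H] = 34459425 · p^{9} = 34459425 · 512/387420489 = 217817600/4782969.
Numerically: E[X] ≈ 45.5402.

E[X] = 34459425 · (2/9)^{9} = 217817600/4782969 ≈ 45.5402.


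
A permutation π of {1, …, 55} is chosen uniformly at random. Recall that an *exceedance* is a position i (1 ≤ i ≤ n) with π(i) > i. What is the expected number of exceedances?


Write X = Σ_{i=1}^{55} X_i, where X_i = 1_{π(i) > i}.
For each fixed i, π(i) is uniform over {1, …, 55} (marginal of a uniform permutation), so P[π(i) > i] = (n − i)/n. Summing: Σ_{i=1}^{55} (n − i)/n = (0 + 1 + … + 54)/55 = 55(55 − 1)/(2·55) = (55 − 1)/2.
Hence E[X] = Σ_{i=1}^{55} (55 − i)/55 = 27 ≈ 27.000000.

E[X] = 27 = 27.000000.


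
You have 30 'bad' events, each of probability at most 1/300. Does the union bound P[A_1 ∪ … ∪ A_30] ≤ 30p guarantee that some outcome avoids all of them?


Union bound: P[∪_{i=1}^{30} A_i] ≤ Σ_i P[A_i] ≤ 30·p = 30·(1/300) = 1/10.
Numerically: 1/10 ≈ 0.100000.
Is 1/10 < 1? YES.
Since P[∪ A_i] ≤ 1/10 < 1, the complement has P[∩ A_i^c] ≥ 1 − 1/10 = 9/10 > 0, so some outcome avoids every A_i.

30·p = 1/10 ≈ 0.100000; existence CERTIFIED by the union bound.


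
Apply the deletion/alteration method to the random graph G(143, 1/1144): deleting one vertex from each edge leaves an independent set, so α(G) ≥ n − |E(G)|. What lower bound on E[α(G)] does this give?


E[|E(G)|] = C(143, 2)·p = 10153 · (1/1144) = 71/8.
E[α(G)] ≥ n − E[|E(G)|] = 143 − 71/8 = 1073/8.
Numerically: ≈ 134.125.
(This is only a lower bound; the true E[α(G)] may be larger.)

E[α(G)] ≥ 1073/8 ≈ 134.125.


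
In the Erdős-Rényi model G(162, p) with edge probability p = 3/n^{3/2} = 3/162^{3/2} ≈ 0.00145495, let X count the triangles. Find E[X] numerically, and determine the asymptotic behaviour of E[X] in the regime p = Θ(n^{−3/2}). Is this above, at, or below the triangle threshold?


Number of potential triangles: C(162, 3) = 695520.
Each occurs with probability p³ ≈ (0.00145495)³ ≈ 3.07996796e-09.
By linearity: E[X] = C(162, 3)·p³ ≈ 695520 · 3.07996796e-09 ≈ 0.002142.
Since α = 3/2 > 1, p = c/n^{3/2} = o(1/n) is below the triangle threshold p ~ 1/n. Asymptotically E[X] ~ (c³/6)·n^{3(1−α)} = (3³/6)·n^{-1.5} → 0, so by Markov's inequality G has no triangles w.h.p.

E[X] ≈ 0.002142; in regime p = Θ(1/n^{3/2}) E[X] tends to 0 (below the triangle threshold p ~ 1/n).


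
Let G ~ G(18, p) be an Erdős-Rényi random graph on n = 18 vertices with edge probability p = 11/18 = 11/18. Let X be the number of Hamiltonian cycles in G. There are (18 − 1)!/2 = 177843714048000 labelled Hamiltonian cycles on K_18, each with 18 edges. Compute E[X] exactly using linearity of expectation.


K_18 has (18 − 1)!/2 = 177843714048000 labelled Hamiltonian cycles.
For each such Hamiltonian cycle H, let X_H = 1 if all 18 edges of H are present in G. Then P[X_H = 1] = p^{18} = (11/18)^{18} = 5559917313492231481/39346408075296537575424.
Summing the indicators: E[X] = Σ_H E[X_H] = 177843714048000 · p^{18} = 177843714048000 · 5559917313492231481/39346408075296537575424 = 82786473808235140223154875/3294258113514384.
Numerically: E[X] ≈ 2.5131e+10.

E[X] = 177843714048000 · (11/18)^{18} = 82786473808235140223154875/3294258113514384 ≈ 2.5131e+10.


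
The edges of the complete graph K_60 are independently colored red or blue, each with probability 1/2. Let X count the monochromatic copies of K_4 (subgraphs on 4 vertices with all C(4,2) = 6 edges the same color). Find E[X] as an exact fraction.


Let X = Σ_S X_S over the C(60, 4) = 487635 subsets S of size 4, where X_S = 1 if the K_4 on S is monochromatic.
For a fixed S, the K_4 on S has C(4, 2) = 6 edges. P[all 6 edges red] = (1/2)^6, and likewise for blue, so P[monochromatic] = 2·(1/2)^6 = 2^{1 − 6} = 1/32.
By linearity: E[X] = C(60, 4) · 2^{1 − 6} = 487635 · 1/32 = 487635/32.
Numerically: E[X] ≈ 15238.59375.

E[X] = C(60,4)·2^(1−C(4,2)) = 487635/32 ≈ 15238.59375.


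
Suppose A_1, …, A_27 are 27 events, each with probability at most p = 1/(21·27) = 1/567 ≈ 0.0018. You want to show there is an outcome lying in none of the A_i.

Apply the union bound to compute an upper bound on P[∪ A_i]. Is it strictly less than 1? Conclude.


Union bound: P[∪_{i=1}^{27} A_i] ≤ Σ_i P[A_i] ≤ 27·p = 27·(1/567) = 1/21.
Numerically: 1/21 ≈ 0.0476.
Is 1/21 < 1? YES.
Since P[∪ A_i] ≤ 1/21 < 1, the complement has P[∩ A_i^c] ≥ 1 − 1/21 = 20/21 > 0, so some outcome avoids every A_i.

27·p = 1/21 ≈ 0.0476; existence CERTIFIED by the union bound.


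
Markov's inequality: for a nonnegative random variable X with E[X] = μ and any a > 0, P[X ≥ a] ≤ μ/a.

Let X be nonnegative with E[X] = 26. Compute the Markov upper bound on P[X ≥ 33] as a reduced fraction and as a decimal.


μ = E[X] = 26, a = 33.
Markov: P[X ≥ 33] ≤ μ/a = (26)/33 = 26/33.
Numerically: ≈ 0.787879.
(Since a = 33 > μ = 26.000000, the bound 26/33 is < 1 and informative.)

P[X ≥ 33] ≤ 26/33 ≈ 0.787879.


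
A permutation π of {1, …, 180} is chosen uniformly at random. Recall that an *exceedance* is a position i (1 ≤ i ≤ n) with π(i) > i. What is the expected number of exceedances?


Write X = Σ_{i=1}^{180} X_i, where X_i = 1_{π(i) > i}.
For each fixed i, π(i) is uniform over {1, …, 180} (marginal of a uniform permutation), so P[π(i) > i] = (n − i)/n. Summing: Σ_{i=1}^{180} (n − i)/n = (0 + 1 + … + 179)/180 = 180(180 − 1)/(2·180) = (180 − 1)/2.
Hence E[X] = Σ_{i=1}^{180} (180 − i)/180 = 179/2 ≈ 89.5000.

E[X] = 179/2 = 89.5000.


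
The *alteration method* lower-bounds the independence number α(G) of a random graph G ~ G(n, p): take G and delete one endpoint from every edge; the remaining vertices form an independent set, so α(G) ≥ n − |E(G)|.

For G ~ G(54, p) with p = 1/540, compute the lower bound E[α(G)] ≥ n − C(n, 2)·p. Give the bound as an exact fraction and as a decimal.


E[|E(G)|] = C(54, 2)·p = 1431 · (1/540) = 53/20.
E[α(G)] ≥ n − E[|E(G)|] = 54 − 53/20 = 1027/20.
Numerically: ≈ 51.3500.
(This is only a lower bound; the true E[α(G)] may be larger.)

E[α(G)] ≥ 1027/20 ≈ 51.3500.


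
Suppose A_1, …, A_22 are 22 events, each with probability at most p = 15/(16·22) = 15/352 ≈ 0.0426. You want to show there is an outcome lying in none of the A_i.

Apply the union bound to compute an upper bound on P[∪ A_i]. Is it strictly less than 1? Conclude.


Union bound: P[∪_{i=1}^{22} A_i] ≤ Σ_i P[A_i] ≤ 22·p = 22·(15/352) = 15/16.
Numerically: 15/16 ≈ 0.9375.
Is 15/16 < 1? YES.
Since P[∪ A_i] ≤ 15/16 < 1, the complement has P[∩ A_i^c] ≥ 1 − 15/16 = 1/16 > 0, so some outcome avoids every A_i.

22·p = 15/16 ≈ 0.9375; existence CERTIFIED by the union bound.


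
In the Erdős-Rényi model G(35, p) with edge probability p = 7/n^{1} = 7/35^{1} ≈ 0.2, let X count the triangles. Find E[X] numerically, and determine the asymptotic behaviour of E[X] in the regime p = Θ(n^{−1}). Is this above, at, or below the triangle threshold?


Number of potential triangles: C(35, 3) = 6545.
Each occurs with probability p³ ≈ (0.2)³ ≈ 8.00000e-03.
By linearity: E[X] = C(35, 3)·p³ ≈ 6545 · 8.00000e-03 ≈ 52.360.
Here α = 1, so p = 7/n is exactly at the triangle threshold p ~ 1/n. Asymptotically E[X] → c³/6 = 7³/6 = 343/6 ≈ 57.167, a bounded constant. In this regime the triangle count is asymptotically Poisson(c³/6).

E[X] ≈ 52.360; in regime p = Θ(1/n^{1}) E[X] stays bounded (at the triangle threshold p ~ 1/n).


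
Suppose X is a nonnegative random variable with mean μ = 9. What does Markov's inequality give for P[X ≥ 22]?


μ = E[X] = 9, a = 22.
Markov: P[X ≥ 22] ≤ μ/a = (9)/22 = 9/22.
Numerically: ≈ 0.4091.
(Since a = 22 > μ = 9.0000, the bound 9/22 is < 1 and informative.)

P[X ≥ 22] ≤ 9/22 ≈ 0.4091.


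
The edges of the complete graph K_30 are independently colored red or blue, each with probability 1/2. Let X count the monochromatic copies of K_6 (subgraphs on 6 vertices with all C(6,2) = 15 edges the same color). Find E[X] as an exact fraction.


Let X = Σ_S X_S over the C(30, 6) = 593775 subsets S of size 6, where X_S = 1 if the K_6 on S is monochromatic.
For a fixed S, the K_6 on S has C(6, 2) = 15 edges. P[all 15 edges red] = (1/2)^15, and likewise for blue, so P[monochromatic] = 2·(1/2)^15 = 2^{1 − 15} = 1/16384.
By linearity: E[X] = C(30, 6) · 2^{1 − 15} = 593775 · 1/16384 = 593775/16384.
Numerically: E[X] ≈ 36.241.

E[X] = C(30,6)·2^(1−C(6,2)) = 593775/16384 ≈ 36.241.


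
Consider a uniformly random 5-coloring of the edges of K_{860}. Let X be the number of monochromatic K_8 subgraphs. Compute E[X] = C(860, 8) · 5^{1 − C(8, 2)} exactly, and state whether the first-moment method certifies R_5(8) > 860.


E[X] = C(860, 8) · 5^{1 − 28} = 7182671140665308145 · 5^{−27} = 7182671140665308145/7450580596923828125.
As a reduced fraction: E[X] = 1436534228133061629/1490116119384765625 ≈ 0.9640418.
Is E[X] < 1? YES.
Since E[X] < 1, there exists a 5-coloring of K_{860} with no monochromatic K_8; hence R_5(8) > 860.

E[X] = 1436534228133061629/1490116119384765625 ≈ 0.9640418; E[X] < 1, so R_5(8) > 860.


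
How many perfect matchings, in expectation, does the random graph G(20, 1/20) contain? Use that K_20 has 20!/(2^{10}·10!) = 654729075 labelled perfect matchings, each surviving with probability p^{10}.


K_20 has 20!/(2^{10}·10!) = 654729075 labelled perfect matchings.
For each such perfect matching H, let X_H = 1 if all 10 edges of H are present in G. Then P[X_H = 1] = p^{10} = (1/20)^{10} = 1/10240000000000.
By linearity of expectation: E[X] = Σ_H E[X_H] = 654729075 · p^{10} = 654729075 · 1/10240000000000 = 26189163/409600000000.
Numerically: E[X] ≈ 6.39384e-05.

E[X] = 654729075 · (1/20)^{10} = 26189163/409600000000 ≈ 6.39384e-05.


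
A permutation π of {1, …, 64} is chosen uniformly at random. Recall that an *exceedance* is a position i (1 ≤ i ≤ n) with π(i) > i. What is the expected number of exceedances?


Write X = Σ_{i=1}^{64} X_i, where X_i = 1_{π(i) > i}.
For each fixed i, π(i) is uniform over {1, …, 64} (marginal of a uniform permutation), so P[π(i) > i] = (n − i)/n. Summing: Σ_{i=1}^{64} (n − i)/n = (0 + 1 + … + 63)/64 = 64(64 − 1)/(2·64) = (64 − 1)/2.
Hence E[X] = Σ_{i=1}^{64} (64 − i)/64 = 63/2 ≈ 31.50000.

E[X] = 63/2 = 31.50000.


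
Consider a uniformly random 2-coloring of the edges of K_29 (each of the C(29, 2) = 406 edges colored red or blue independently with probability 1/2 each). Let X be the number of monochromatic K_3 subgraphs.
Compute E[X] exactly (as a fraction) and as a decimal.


Let X = Σ_S X_S over the C(29, 3) = 3654 subsets S of size 3, where X_S = 1 if the K_3 on S is monochromatic.
For a fixed S, the K_3 on S has C(3, 2) = 3 edges. P[all 3 edges red] = (1/2)^3, and likewise for blue, so P[monochromatic] = 2·(1/2)^3 = 2^{1 − 3} = 1/4.
Summing: E[X] = C(29, 3) · 2^{1 − 3} = 3654 · 1/4 = 1827/2.
Numerically: E[X] ≈ 913.5000.

E[X] = C(29,3)·2^(1−C(3,2)) = 1827/2 ≈ 913.5000.


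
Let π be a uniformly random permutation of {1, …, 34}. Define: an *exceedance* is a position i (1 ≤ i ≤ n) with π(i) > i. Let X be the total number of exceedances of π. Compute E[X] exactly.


Write X = Σ_{i=1}^{34} X_i, where X_i = 1_{π(i) > i}.
For each fixed i, π(i) is uniform over {1, …, 34} (marginal of a uniform permutation), so P[π(i) > i] = (n − i)/n. Summing: Σ_{i=1}^{34} (n − i)/n = (0 + 1 + … + 33)/34 = 34(34 − 1)/(2·34) = (34 − 1)/2.
Hence E[X] = Σ_{i=1}^{34} (34 − i)/34 = 33/2 ≈ 16.5000.

E[X] = 33/2 = 16.5000.


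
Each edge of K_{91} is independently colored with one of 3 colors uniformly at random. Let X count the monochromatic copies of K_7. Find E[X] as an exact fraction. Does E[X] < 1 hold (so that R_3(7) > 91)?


E[X] = C(91, 7) · 3^{1 − 21} = 8093990190 · 3^{−20} = 8093990190/3486784401.
As a reduced fraction: E[X] = 2697996730/1162261467 ≈ 2.321334.
Is E[X] < 1? NO.
Since E[X] ≥ 1, the first-moment bound is inconclusive at n = 91; it does NOT by itself certify R_3(7) > 91.

E[X] = 2697996730/1162261467 ≈ 2.321334; E[X] ≥ 1; first-moment method inconclusive here.


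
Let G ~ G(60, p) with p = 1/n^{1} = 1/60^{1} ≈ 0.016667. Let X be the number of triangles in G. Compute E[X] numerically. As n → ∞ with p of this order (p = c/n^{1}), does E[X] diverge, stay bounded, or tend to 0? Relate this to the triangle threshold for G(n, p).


Number of potential triangles: C(60, 3) = 34220.
Each occurs with probability p³ ≈ (0.016667)³ ≈ 4.6296296e-06.
By linearity: E[X] = C(60, 3)·p³ ≈ 34220 · 4.6296296e-06 ≈ 0.15843.
Here α = 1, so p = 1/n is exactly at the triangle threshold p ~ 1/n. Asymptotically E[X] → c³/6 = 1³/6 = 1/6 ≈ 0.16667, a bounded constant. In this regime the triangle count is asymptotically Poisson(c³/6).

E[X] ≈ 0.15843; in regime p = Θ(1/n^{1}) E[X] stays bounded (at the triangle threshold p ~ 1/n).


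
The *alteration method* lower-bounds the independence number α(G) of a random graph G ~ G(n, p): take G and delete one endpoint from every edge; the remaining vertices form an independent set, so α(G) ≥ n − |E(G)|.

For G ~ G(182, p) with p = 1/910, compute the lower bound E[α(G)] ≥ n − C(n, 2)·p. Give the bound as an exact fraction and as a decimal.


E[|E(G)|] = C(182, 2)·p = 16471 · (1/910) = 181/10.
E[α(G)] ≥ n − E[|E(G)|] = 182 − 181/10 = 1639/10.
Numerically: ≈ 163.900.
(This is only a lower bound; the true E[α(G)] may be larger.)

E[α(G)] ≥ 1639/10 ≈ 163.900.


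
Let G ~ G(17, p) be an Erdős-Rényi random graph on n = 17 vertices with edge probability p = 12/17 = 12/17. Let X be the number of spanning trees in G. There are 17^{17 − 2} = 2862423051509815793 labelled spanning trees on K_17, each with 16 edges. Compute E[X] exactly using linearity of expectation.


K_17 has 17^{17 − 2} = 2862423051509815793 labelled spanning trees.
For each such spanning tree H, let X_H = 1 if all 16 edges of H are present in G. Then P[X_H = 1] = p^{16} = (12/17)^{16} = 184884258895036416/48661191875666868481.
By linearity of expectation: E[X] = Σ_H E[X_H] = 2862423051509815793 · p^{16} = 2862423051509815793 · 184884258895036416/48661191875666868481 = 184884258895036416/17.
Numerically: E[X] ≈ 1.0876e+16.

E[X] = 2862423051509815793 · (12/17)^{16} = 184884258895036416/17 ≈ 1.0876e+16.


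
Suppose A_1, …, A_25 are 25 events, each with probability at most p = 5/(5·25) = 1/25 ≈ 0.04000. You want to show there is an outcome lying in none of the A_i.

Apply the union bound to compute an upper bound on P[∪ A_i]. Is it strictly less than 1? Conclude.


Union bound: P[∪_{i=1}^{25} A_i] ≤ Σ_i P[A_i] ≤ 25·p = 25·(1/25) = 1.
Numerically: 1 ≈ 1.00000.
Is 1 < 1? NO.
Since the bound 1 is ≥ 1, the union bound is uninformative here; it does NOT by itself certify existence.

25·p = 1 ≈ 1.00000; existence NOT certified by the union bound.


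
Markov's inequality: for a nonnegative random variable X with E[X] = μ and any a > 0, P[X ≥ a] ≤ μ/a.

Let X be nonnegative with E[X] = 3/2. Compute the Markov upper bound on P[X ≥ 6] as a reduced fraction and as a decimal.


μ = E[X] = 3/2, a = 6.
Markov: P[X ≥ 6] ≤ μ/a = (3/2)/6 = 1/4.
Numerically: ≈ 0.250.
(Since a = 6 > μ = 1.500, the bound 1/4 is < 1 and informative.)

P[X ≥ 6] ≤ 1/4 ≈ 0.250.


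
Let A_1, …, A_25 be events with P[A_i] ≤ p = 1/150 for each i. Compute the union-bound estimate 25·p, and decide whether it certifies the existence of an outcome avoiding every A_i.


Union bound: P[∪_{i=1}^{25} A_i] ≤ Σ_i P[A_i] ≤ 25·p = 25·(1/150) = 1/6.
Numerically: 1/6 ≈ 0.166667.
Is 1/6 < 1? YES.
Since P[∪ A_i] ≤ 1/6 < 1, the complement has P[∩ A_i^c] ≥ 1 − 1/6 = 5/6 > 0, so some outcome avoids every A_i.

25·p = 1/6 ≈ 0.166667; existence CERTIFIED by the union bound.


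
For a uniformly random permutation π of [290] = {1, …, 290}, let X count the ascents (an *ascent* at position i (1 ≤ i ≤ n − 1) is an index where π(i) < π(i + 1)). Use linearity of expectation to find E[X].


Write X = Σ X_I over i = 1, …, 289, with X_I the indicator of one ascent.
There are 289 indicators.
For each fixed i, the pair (π(i), π(i+1)) is a uniformly random ordered pair of distinct values from {1, …, 290}; by symmetry P[π(i) < π(i+1)] = 1/2.
By linearity: E[X] = 289 · (1/2) = (290 − 1) · (1/2) = 289/2 ≈ 144.500.

E[X] = 289/2 = 144.500.


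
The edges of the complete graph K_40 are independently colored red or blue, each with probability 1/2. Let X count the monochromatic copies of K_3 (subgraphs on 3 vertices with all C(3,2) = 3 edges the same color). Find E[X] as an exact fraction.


Let X = Σ_S X_S over the C(40, 3) = 9880 subsets S of size 3, where X_S = 1 if the K_3 on S is monochromatic.
For a fixed S, the K_3 on S has C(3, 2) = 3 edges. P[all 3 edges red] = (1/2)^3, and likewise for blue, so P[monochromatic] = 2·(1/2)^3 = 2^{1 − 3} = 1/4.
By linearity of expectation: E[X] = C(40, 3) · 2^{1 − 3} = 9880 · 1/4 = 2470.
Numerically: E[X] ≈ 2470.000000.

E[X] = C(40,3)·2^(1−C(3,2)) = 2470 ≈ 2470.000000.


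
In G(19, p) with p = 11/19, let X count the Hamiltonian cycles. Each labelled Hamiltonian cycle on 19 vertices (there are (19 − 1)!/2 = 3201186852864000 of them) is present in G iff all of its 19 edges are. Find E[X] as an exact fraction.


K_19 has (19 − 1)!/2 = 3201186852864000 labelled Hamiltonian cycles.
For each such Hamiltonian cycle H, let X_H = 1 if all 19 edges of H are present in G. Then P[X_H = 1] = p^{19} = (11/19)^{19} = 61159090448414546291/1978419655660313589123979.
Summing the indicators: E[X] = Σ_H E[X_H] = 3201186852864000 · p^{19} = 3201186852864000 · 61159090448414546291/1978419655660313589123979 = 195781676276584883979724733927424000/1978419655660313589123979.
Numerically: E[X] ≈ 9.896e+10.

E[X] = 3201186852864000 · (11/19)^{19} = 195781676276584883979724733927424000/1978419655660313589123979 ≈ 9.896e+10.


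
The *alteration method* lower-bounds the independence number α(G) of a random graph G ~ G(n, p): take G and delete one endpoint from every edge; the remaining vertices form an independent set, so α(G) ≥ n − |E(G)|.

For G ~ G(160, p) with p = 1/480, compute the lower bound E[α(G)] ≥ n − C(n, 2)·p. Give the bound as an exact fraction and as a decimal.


E[|E(G)|] = C(160, 2)·p = 12720 · (1/480) = 53/2.
E[α(G)] ≥ n − E[|E(G)|] = 160 − 53/2 = 267/2.
Numerically: ≈ 133.500.
(This is only a lower bound; the true E[α(G)] may be larger.)

E[α(G)] ≥ 267/2 ≈ 133.500.


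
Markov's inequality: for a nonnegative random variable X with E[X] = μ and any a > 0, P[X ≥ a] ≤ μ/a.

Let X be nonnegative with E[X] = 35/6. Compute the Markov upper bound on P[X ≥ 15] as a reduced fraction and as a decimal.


μ = E[X] = 35/6, a = 15.
Markov: P[X ≥ 15] ≤ μ/a = (35/6)/15 = 7/18.
Numerically: ≈ 0.3889.
(Since a = 15 > μ = 5.8333, the bound 7/18 is < 1 and informative.)

P[X ≥ 15] ≤ 7/18 ≈ 0.3889.


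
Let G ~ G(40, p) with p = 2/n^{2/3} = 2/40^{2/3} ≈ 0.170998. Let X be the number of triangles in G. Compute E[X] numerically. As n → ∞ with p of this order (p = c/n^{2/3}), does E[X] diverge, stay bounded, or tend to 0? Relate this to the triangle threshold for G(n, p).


Number of potential triangles: C(40, 3) = 9880.
Each occurs with probability p³ ≈ (0.170998)³ ≈ 5.00000000e-03.
By linearity: E[X] = C(40, 3)·p³ ≈ 9880 · 5.00000000e-03 ≈ 49.400000.
Since α = 2/3 < 1, p = c/n^{2/3} ≫ 1/n is above the triangle threshold p ~ 1/n. Asymptotically E[X] ~ (c³/6)·n^{3(1−α)} = (2³/6)·n^{1} → ∞; triangles are abundant w.h.p.

E[X] ≈ 49.400000; in regime p = Θ(1/n^{2/3}) E[X] diverges (above the triangle threshold p ~ 1/n).


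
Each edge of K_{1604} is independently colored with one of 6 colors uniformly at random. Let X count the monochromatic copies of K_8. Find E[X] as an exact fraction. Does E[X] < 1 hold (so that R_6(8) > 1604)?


E[X] = C(1604, 8) · 6^{1 − 28} = 1067877273673000226280 · 6^{−27} = 1067877273673000226280/1023490369077469249536.
As a reduced fraction: E[X] = 44494886403041676095/42645432044894552064 ≈ 1.04337.
Is E[X] < 1? NO.
Since E[X] ≥ 1, the first-moment bound is inconclusive at n = 1604; it does NOT by itself certify R_6(8) > 1604.

E[X] = 44494886403041676095/42645432044894552064 ≈ 1.04337; E[X] ≥ 1; first-moment method inconclusive here.


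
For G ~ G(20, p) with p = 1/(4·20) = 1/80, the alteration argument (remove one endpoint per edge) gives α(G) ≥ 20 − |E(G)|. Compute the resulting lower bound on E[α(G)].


E[|E(G)|] = C(20, 2)·p = 190 · (1/80) = 19/8.
E[α(G)] ≥ n − E[|E(G)|] = 20 − 19/8 = 141/8.
Numerically: ≈ 17.62500.
(This is only a lower bound; the true E[α(G)] may be larger.)

E[α(G)] ≥ 141/8 ≈ 17.62500.


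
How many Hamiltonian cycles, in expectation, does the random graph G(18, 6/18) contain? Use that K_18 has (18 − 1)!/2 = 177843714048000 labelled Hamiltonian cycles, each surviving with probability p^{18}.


K_18 has (18 − 1)!/2 = 177843714048000 labelled Hamiltonian cycles.
For each such Hamiltonian cycle H, let X_H = 1 if all 18 edges of H are present in G. Then P[X_H = 1] = p^{18} = (1/3)^{18} = 1/387420489.
By linearity of expectation: E[X] = Σ_H E[X_H] = 177843714048000 · p^{18} = 177843714048000 · 1/387420489 = 243955712000/531441.
Numerically: E[X] ≈ 4.59e+05.

E[X] = 177843714048000 · (1/3)^{18} = 243955712000/531441 ≈ 4.59e+05.


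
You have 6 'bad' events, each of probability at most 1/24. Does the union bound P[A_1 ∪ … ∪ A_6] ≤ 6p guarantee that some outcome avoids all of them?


Union bound: P[∪_{i=1}^{6} A_i] ≤ Σ_i P[A_i] ≤ 6·p = 6·(1/24) = 1/4.
Numerically: 1/4 ≈ 0.25000.
Is 1/4 < 1? YES.
Since P[∪ A_i] ≤ 1/4 < 1, the complement has P[∩ A_i^c] ≥ 1 − 1/4 = 3/4 > 0, so some outcome avoids every A_i.

6·p = 1/4 ≈ 0.25000; existence CERTIFIED by the union bound.


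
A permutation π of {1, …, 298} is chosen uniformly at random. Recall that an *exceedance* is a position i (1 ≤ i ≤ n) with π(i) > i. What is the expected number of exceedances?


Write X = Σ_{i=1}^{298} X_i, where X_i = 1_{π(i) > i}.
For each fixed i, π(i) is uniform over {1, …, 298} (marginal of a uniform permutation), so P[π(i) > i] = (n − i)/n. Summing: Σ_{i=1}^{298} (n − i)/n = (0 + 1 + … + 297)/298 = 298(298 − 1)/(2·298) = (298 − 1)/2.
Hence E[X] = Σ_{i=1}^{298} (298 − i)/298 = 297/2 ≈ 148.500.

E[X] = 297/2 = 148.500.


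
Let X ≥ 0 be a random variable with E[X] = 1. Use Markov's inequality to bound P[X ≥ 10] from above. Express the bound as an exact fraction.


μ = E[X] = 1, a = 10.
Markov: P[X ≥ 10] ≤ μ/a = (1)/10 = 1/10.
Numerically: ≈ 0.10000.
(Since a = 10 > μ = 1.00000, the bound 1/10 is < 1 and informative.)

P[X ≥ 10] ≤ 1/10 ≈ 0.10000.


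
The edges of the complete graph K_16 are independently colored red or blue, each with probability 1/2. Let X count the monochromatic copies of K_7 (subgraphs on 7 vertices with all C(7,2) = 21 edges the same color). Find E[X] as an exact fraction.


Let X = Σ_S X_S over the C(16, 7) = 11440 subsets S of size 7, where X_S = 1 if the K_7 on S is monochromatic.
For a fixed S, the K_7 on S has C(7, 2) = 21 edges. P[all 21 edges red] = (1/2)^21, and likewise for blue, so P[monochromatic] = 2·(1/2)^21 = 2^{1 − 21} = 1/1048576.
By linearity of expectation: E[X] = C(16, 7) · 2^{1 − 21} = 11440 · 1/1048576 = 715/65536.
Numerically: E[X] ≈ 0.0109.

E[X] = C(16,7)·2^(1−C(7,2)) = 715/65536 ≈ 0.0109.


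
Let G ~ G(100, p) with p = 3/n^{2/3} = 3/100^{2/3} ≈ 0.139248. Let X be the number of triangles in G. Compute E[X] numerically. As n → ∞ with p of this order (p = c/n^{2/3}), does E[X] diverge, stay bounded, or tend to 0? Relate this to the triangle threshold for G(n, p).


Number of potential triangles: C(100, 3) = 161700.
Each occurs with probability p³ ≈ (0.139248)³ ≈ 2.70000000e-03.
By linearity: E[X] = C(100, 3)·p³ ≈ 161700 · 2.70000000e-03 ≈ 436.590000.
Since α = 2/3 < 1, p = c/n^{2/3} ≫ 1/n is above the triangle threshold p ~ 1/n. Asymptotically E[X] ~ (c³/6)·n^{3(1−α)} = (3³/6)·n^{1} → ∞; triangles are abundant w.h.p.

E[X] ≈ 436.590000; in regime p = Θ(1/n^{2/3}) E[X] diverges (above the triangle threshold p ~ 1/n).


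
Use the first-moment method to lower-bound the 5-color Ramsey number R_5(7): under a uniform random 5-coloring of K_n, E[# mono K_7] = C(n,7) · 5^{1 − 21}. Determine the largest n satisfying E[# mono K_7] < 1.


We need C(n, 7) · 5^{1 − 21} < 1, i.e. C(n, 7) < 5^{21 − 1} = 95367431640625.
Check values of n near the boundary:
  n = 337: C(337, 7) = 91989916924632; 91989916924632 < 95367431640625? YES
  n = 338: C(338, 7) = 93935323022736; 93935323022736 < 95367431640625? YES
  n = 339: C(339, 7) = 95915887062372; 95915887062372 < 95367431640625? NO
The largest n with C(n, 7) < 95367431640625 is n = 338 (where E[X] = 93935323022736/95367431640625 ≈ 0.984983). Hence R_5(7) > 338, i.e. R_5(7) ≥ 339.

Largest n = 338; hence R_5(7) > 338.


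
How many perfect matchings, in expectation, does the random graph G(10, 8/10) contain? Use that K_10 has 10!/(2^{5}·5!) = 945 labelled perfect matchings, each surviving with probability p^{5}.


K_10 has 10!/(2^{5}·5!) = 945 labelled perfect matchings.
For each such perfect matching H, let X_H = 1 if all 5 edges of H are present in G. Then P[X_H = 1] = p^{5} = (4/5)^{5} = 1024/3125.
By linearity: E[X] = Σ_H E[X_H] = 945 · p^{5} = 945 · 1024/3125 = 193536/625.
Numerically: E[X] ≈ 309.66.

E[X] = 945 · (4/5)^{5} = 193536/625 ≈ 309.66.


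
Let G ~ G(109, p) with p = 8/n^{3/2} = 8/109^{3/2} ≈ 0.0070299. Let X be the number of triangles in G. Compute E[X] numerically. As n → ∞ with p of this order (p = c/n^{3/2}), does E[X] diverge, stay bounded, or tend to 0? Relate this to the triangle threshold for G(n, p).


Number of potential triangles: C(109, 3) = 209934.
Each occurs with probability p³ ≈ (0.0070299)³ ≈ 3.4741672e-07.
By linearity: E[X] = C(109, 3)·p³ ≈ 209934 · 3.4741672e-07 ≈ 0.07293.
Since α = 3/2 > 1, p = c/n^{3/2} = o(1/n) is below the triangle threshold p ~ 1/n. Asymptotically E[X] ~ (c³/6)·n^{3(1−α)} = (8³/6)·n^{-1.5} → 0, so by Markov's inequality G has no triangles w.h.p.

E[X] ≈ 0.07293; in regime p = Θ(1/n^{3/2}) E[X] tends to 0 (below the triangle threshold p ~ 1/n).


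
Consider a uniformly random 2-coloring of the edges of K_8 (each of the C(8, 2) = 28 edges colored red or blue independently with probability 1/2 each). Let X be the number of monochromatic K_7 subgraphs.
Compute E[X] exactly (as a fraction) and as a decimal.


Let X = Σ_S X_S over the C(8, 7) = 8 subsets S of size 7, where X_S = 1 if the K_7 on S is monochromatic.
For a fixed S, the K_7 on S has C(7, 2) = 21 edges. P[all 21 edges red] = (1/2)^21, and likewise for blue, so P[monochromatic] = 2·(1/2)^21 = 2^{1 − 21} = 1/1048576.
By linearity of expectation: E[X] = C(8, 7) · 2^{1 − 21} = 8 · 1/1048576 = 1/131072.
Numerically: E[X] ≈ 0.0000.

E[X] = C(8,7)·2^(1−C(7,2)) = 1/131072 ≈ 0.0000.


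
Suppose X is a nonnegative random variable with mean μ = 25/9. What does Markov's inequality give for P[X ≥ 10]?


μ = E[X] = 25/9, a = 10.
Markov: P[X ≥ 10] ≤ μ/a = (25/9)/10 = 5/18.
Numerically: ≈ 0.277778.
(Since a = 10 > μ = 2.777778, the bound 5/18 is < 1 and informative.)

P[X ≥ 10] ≤ 5/18 ≈ 0.277778.


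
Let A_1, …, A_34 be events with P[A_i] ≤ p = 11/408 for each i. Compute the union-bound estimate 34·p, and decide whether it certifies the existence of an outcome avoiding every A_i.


Union bound: P[∪_{i=1}^{34} A_i] ≤ Σ_i P[A_i] ≤ 34·p = 34·(11/408) = 11/12.
Numerically: 11/12 ≈ 0.916667.
Is 11/12 < 1? YES.
Since P[∪ A_i] ≤ 11/12 < 1, the complement has P[∩ A_i^c] ≥ 1 − 11/12 = 1/12 > 0, so some outcome avoids every A_i.

34·p = 11/12 ≈ 0.916667; existence CERTIFIED by the union bound.


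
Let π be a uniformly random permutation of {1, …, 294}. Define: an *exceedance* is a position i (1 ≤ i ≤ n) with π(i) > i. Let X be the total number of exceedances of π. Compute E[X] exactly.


Write X = Σ_{i=1}^{294} X_i, where X_i = 1_{π(i) > i}.
For each fixed i, π(i) is uniform over {1, …, 294} (marginal of a uniform permutation), so P[π(i) > i] = (n − i)/n. Summing: Σ_{i=1}^{294} (n − i)/n = (0 + 1 + … + 293)/294 = 294(294 − 1)/(2·294) = (294 − 1)/2.
Hence E[X] = Σ_{i=1}^{294} (294 − i)/294 = 293/2 ≈ 146.500000.

E[X] = 293/2 = 146.500000.


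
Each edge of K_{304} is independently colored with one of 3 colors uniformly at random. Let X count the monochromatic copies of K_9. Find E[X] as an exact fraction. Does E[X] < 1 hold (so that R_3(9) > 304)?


E[X] = C(304, 9) · 3^{1 − 36} = 54222992899492560 · 3^{−35} = 54222992899492560/50031545098999707.
As a reduced fraction: E[X] = 18074330966497520/16677181699666569 ≈ 1.084.
Is E[X] < 1? NO.
Since E[X] ≥ 1, the first-moment bound is inconclusive at n = 304; it does NOT by itself certify R_3(9) > 304.

E[X] = 18074330966497520/16677181699666569 ≈ 1.084; E[X] ≥ 1; first-moment method inconclusive here.


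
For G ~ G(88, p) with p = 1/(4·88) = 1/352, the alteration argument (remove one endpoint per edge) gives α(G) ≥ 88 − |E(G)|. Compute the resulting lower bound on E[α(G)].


E[|E(G)|] = C(88, 2)·p = 3828 · (1/352) = 87/8.
E[α(G)] ≥ n − E[|E(G)|] = 88 − 87/8 = 617/8.
Numerically: ≈ 77.125000.
(This is only a lower bound; the true E[α(G)] may be larger.)

E[α(G)] ≥ 617/8 ≈ 77.125000.


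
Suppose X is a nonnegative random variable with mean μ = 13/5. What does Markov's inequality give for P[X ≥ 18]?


μ = E[X] = 13/5, a = 18.
Markov: P[X ≥ 18] ≤ μ/a = (13/5)/18 = 13/90.
Numerically: ≈ 0.144.
(Since a = 18 > μ = 2.600, the bound 13/90 is < 1 and informative.)

P[X ≥ 18] ≤ 13/90 ≈ 0.144.


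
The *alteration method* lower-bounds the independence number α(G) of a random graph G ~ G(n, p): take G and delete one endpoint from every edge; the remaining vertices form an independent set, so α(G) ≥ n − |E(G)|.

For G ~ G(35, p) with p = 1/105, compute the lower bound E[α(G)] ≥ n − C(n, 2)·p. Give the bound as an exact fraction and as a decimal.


E[|E(G)|] = C(35, 2)·p = 595 · (1/105) = 17/3.
E[α(G)] ≥ n − E[|E(G)|] = 35 − 17/3 = 88/3.
Numerically: ≈ 29.33333.
(This is only a lower bound; the true E[α(G)] may be larger.)

E[α(G)] ≥ 88/3 ≈ 29.33333.


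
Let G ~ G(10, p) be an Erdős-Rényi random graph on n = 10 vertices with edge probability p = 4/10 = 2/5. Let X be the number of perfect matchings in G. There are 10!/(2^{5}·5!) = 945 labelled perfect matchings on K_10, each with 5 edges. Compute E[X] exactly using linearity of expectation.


K_10 has 10!/(2^{5}·5!) = 945 labelled perfect matchings.
For each such perfect matching H, let X_H = 1 if all 5 edges of H are present in G. Then P[X_H = 1] = p^{5} = (2/5)^{5} = 32/3125.
Summing the indicators: E[X] = Σ_H E[X_H] = 945 · p^{5} = 945 · 32/3125 = 6048/625.
Numerically: E[X] ≈ 9.677.

E[X] = 945 · (2/5)^{5} = 6048/625 ≈ 9.677.


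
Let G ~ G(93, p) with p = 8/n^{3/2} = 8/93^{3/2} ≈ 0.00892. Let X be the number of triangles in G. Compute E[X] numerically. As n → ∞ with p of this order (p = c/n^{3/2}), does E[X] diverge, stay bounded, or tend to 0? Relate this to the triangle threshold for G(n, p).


Number of potential triangles: C(93, 3) = 129766.
Each occurs with probability p³ ≈ (0.00892)³ ≈ 7.0973577e-07.
By linearity: E[X] = C(93, 3)·p³ ≈ 129766 · 7.0973577e-07 ≈ 0.09210.
Since α = 3/2 > 1, p = c/n^{3/2} = o(1/n) is below the triangle threshold p ~ 1/n. Asymptotically E[X] ~ (c³/6)·n^{3(1−α)} = (8³/6)·n^{-1.5} → 0, so by Markov's inequality G has no triangles w.h.p.

E[X] ≈ 0.09210; in regime p = Θ(1/n^{3/2}) E[X] tends to 0 (below the triangle threshold p ~ 1/n).


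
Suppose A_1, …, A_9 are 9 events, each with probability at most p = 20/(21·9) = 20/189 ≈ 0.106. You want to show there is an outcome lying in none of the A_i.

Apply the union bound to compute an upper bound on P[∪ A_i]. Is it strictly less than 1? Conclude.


Union bound: P[∪_{i=1}^{9} A_i] ≤ Σ_i P[A_i] ≤ 9·p = 9·(20/189) = 20/21.
Numerically: 20/21 ≈ 0.952.
Is 20/21 < 1? YES.
Since P[∪ A_i] ≤ 20/21 < 1, the complement has P[∩ A_i^c] ≥ 1 − 20/21 = 1/21 > 0, so some outcome avoids every A_i.

9·p = 20/21 ≈ 0.952; existence CERTIFIED by the union bound.


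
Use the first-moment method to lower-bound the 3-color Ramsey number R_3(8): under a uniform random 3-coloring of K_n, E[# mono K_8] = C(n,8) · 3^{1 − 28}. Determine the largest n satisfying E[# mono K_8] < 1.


We need C(n, 8) · 3^{1 − 28} < 1, i.e. C(n, 8) < 3^{28 − 1} = 7625597484987.
Check values of n near the boundary:
  n = 150: C(150, 8) = 5257211409450; 5257211409450 < 7625597484987? YES
  n = 151: C(151, 8) = 5551321138650; 5551321138650 < 7625597484987? YES
  n = 152: C(152, 8) = 5859727868575; 5859727868575 < 7625597484987? YES
  n = 153: C(153, 8) = 6183023199255; 6183023199255 < 7625597484987? YES
  n = 154: C(154, 8) = 6521818990995; 6521818990995 < 7625597484987? YES
  n = 155: C(155, 8) = 6876747915675; 6876747915675 < 7625597484987? YES
  n = 156: C(156, 8) = 7248464019225; 7248464019225 < 7625597484987? YES
  n = 157: C(157, 8) = 7637643295425; 7637643295425 < 7625597484987? NO
  n = 158: C(158, 8) = 8044984271181; 8044984271181 < 7625597484987? NO
  n = 159: C(159, 8) = 8471208603429; 8471208603429 < 7625597484987? NO
The largest n with C(n, 8) < 7625597484987 is n = 156 (where E[X] = 805384891025/847288609443 ≈ 0.951). Hence R_3(8) > 156, i.e. R_3(8) ≥ 157.

Largest n = 156; hence R_3(8) > 156.


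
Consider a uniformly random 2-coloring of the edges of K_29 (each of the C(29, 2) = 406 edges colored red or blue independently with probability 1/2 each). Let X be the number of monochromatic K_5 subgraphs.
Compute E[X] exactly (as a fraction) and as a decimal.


Let X = Σ_S X_S over the C(29, 5) = 118755 subsets S of size 5, where X_S = 1 if the K_5 on S is monochromatic.
For a fixed S, the K_5 on S has C(5, 2) = 10 edges. P[all 10 edges red] = (1/2)^10, and likewise for blue, so P[monochromatic] = 2·(1/2)^10 = 2^{1 − 10} = 1/512.
By linearity: E[X] = C(29, 5) · 2^{1 − 10} = 118755 · 1/512 = 118755/512.
Numerically: E[X] ≈ 231.943.

E[X] = C(29,5)·2^(1−C(5,2)) = 118755/512 ≈ 231.943.


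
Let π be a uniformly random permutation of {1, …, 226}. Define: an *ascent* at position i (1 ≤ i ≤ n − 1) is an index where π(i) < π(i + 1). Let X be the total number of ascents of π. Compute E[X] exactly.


Write X = Σ X_I over i = 1, …, 225, with X_I the indicator of one ascent.
There are 225 indicators.
For each fixed i, the pair (π(i), π(i+1)) is a uniformly random ordered pair of distinct values from {1, …, 226}; by symmetry P[π(i) < π(i+1)] = 1/2.
By linearity: E[X] = 225 · (1/2) = (226 − 1) · (1/2) = 225/2 ≈ 112.500.

E[X] = 225/2 = 112.500.


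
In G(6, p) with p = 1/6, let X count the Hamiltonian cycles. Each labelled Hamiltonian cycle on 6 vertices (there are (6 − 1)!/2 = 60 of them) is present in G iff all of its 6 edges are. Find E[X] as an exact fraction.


K_6 has (6 − 1)!/2 = 60 labelled Hamiltonian cycles.
For each such Hamiltonian cycle H, let X_H = 1 if all 6 edges of H are present in G. Then P[X_H = 1] = p^{6} = (1/6)^{6} = 1/46656.
Summing the indicators: E[X] = Σ_H E[X_H] = 60 · p^{6} = 60 · 1/46656 = 5/3888.
Numerically: E[X] ≈ 0.001286.

E[X] = 60 · (1/6)^{6} = 5/3888 ≈ 0.001286.


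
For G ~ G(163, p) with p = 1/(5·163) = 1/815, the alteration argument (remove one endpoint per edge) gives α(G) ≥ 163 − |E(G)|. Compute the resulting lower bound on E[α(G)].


E[|E(G)|] = C(163, 2)·p = 13203 · (1/815) = 81/5.
E[α(G)] ≥ n − E[|E(G)|] = 163 − 81/5 = 734/5.
Numerically: ≈ 146.80000.
(This is only a lower bound; the true E[α(G)] may be larger.)

E[α(G)] ≥ 734/5 ≈ 146.80000.


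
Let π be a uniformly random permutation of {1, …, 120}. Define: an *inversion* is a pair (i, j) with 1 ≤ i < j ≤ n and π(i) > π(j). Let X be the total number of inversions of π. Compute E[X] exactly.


Write X = Σ X_I over the C(120, 2) = 7140 pairs i < j, with X_I the indicator of one inversion.
There are 7140 indicators.
For each fixed pair i < j, the values π(i) and π(j) are two distinct elements of {1, …, 120} in uniformly random order; by symmetry P[π(i) > π(j)] = 1/2.
By linearity: E[X] = 7140 · (1/2) = C(120, 2) · (1/2) = 7140/2 = 3570 ≈ 3570.000000.

E[X] = 3570 = 3570.000000.


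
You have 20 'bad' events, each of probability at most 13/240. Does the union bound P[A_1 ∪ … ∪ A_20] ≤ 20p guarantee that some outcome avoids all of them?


Union bound: P[∪_{i=1}^{20} A_i] ≤ Σ_i P[A_i] ≤ 20·p = 20·(13/240) = 13/12.
Numerically: 13/12 ≈ 1.0833333.
Is 13/12 < 1? NO.
Since the bound 13/12 is ≥ 1, the union bound is uninformative here; it does NOT by itself certify existence.

20·p = 13/12 ≈ 1.0833333; existence NOT certified by the union bound.


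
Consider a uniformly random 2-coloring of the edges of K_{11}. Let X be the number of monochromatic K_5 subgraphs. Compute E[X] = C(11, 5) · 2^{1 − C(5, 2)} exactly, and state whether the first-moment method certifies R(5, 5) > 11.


E[X] = C(11, 5) · 2^{1 − 10} = 462 · 2^{−9} = 462/512.
As a reduced fraction: E[X] = 231/256 ≈ 0.90234.
Is E[X] < 1? YES.
Since E[X] < 1, there exists a 2-coloring of K_{11} with no monochromatic K_5; hence R(5, 5) > 11.

E[X] = 231/256 ≈ 0.90234; E[X] < 1, so R(5, 5) > 11.


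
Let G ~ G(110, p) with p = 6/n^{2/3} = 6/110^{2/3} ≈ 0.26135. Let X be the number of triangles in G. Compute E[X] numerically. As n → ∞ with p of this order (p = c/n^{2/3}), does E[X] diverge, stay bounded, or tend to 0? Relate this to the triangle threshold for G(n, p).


Number of potential triangles: C(110, 3) = 215820.
Each occurs with probability p³ ≈ (0.26135)³ ≈ 1.7851240e-02.
By linearity: E[X] = C(110, 3)·p³ ≈ 215820 · 1.7851240e-02 ≈ 3852.65455.
Since α = 2/3 < 1, p = c/n^{2/3} ≫ 1/n is above the triangle threshold p ~ 1/n. Asymptotically E[X] ~ (c³/6)·n^{3(1−α)} = (6³/6)·n^{1} → ∞; triangles are abundant w.h.p.

E[X] ≈ 3852.65455; in regime p = Θ(1/n^{2/3}) E[X] diverges (above the triangle threshold p ~ 1/n).


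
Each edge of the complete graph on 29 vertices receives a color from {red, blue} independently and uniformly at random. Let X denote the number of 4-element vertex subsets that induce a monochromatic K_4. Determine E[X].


Let X = Σ_S X_S over the C(29, 4) = 23751 subsets S of size 4, where X_S = 1 if the K_4 on S is monochromatic.
For a fixed S, the K_4 on S has C(4, 2) = 6 edges. P[all 6 edges red] = (1/2)^6, and likewise for blue, so P[monochromatic] = 2·(1/2)^6 = 2^{1 − 6} = 1/32.
By linearity of expectation: E[X] = C(29, 4) · 2^{1 − 6} = 23751 · 1/32 = 23751/32.
Numerically: E[X] ≈ 742.21875.

E[X] = C(29,4)·2^(1−C(4,2)) = 23751/32 ≈ 742.21875.
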